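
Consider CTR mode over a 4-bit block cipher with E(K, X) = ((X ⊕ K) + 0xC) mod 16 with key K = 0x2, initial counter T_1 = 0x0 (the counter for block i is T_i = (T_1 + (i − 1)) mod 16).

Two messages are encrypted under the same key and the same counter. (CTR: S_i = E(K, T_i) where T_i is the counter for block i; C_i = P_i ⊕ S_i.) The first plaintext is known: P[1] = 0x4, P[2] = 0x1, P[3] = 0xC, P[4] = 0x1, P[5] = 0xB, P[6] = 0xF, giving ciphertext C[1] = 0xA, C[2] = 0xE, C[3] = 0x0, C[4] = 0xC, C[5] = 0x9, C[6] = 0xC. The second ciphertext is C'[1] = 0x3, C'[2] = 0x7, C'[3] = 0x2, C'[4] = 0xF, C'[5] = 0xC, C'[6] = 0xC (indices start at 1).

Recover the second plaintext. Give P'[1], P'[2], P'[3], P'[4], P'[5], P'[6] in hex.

P'[1] = 0xD, P'[2] = 0x8, P'[3] = 0xE, P'[4] = 0x2, P'[5] = 0xE, P'[6] = 0xF

In CTR with a reused counter, both messages share the same keystream S_i, so C_i ⊕ C'_i = P_i ⊕ P'_i and thus P'_i = P_i ⊕ C_i ⊕ C'_i.
P'[1]: 0x4 ⊕ 0xA ⊕ 0x3 = 0xD.
P'[2]: 0x1 ⊕ 0xE ⊕ 0x7 = 0x8.
P'[3]: 0xC ⊕ 0x0 ⊕ 0x2 = 0xE.
P'[4]: 0x1 ⊕ 0xC ⊕ 0xF = 0x2.
P'[5]: 0xB ⊕ 0x9 ⊕ 0xC = 0xE.
P'[6]: 0xF ⊕ 0xC ⊕ 0xC = 0xF.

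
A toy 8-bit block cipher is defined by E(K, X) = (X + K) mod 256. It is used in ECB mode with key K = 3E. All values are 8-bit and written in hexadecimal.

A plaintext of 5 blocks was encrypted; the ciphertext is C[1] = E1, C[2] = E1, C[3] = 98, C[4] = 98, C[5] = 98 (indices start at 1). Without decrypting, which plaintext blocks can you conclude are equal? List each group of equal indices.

P[1] = P[2]; P[3] = P[4] = P[5]

ECB encrypts each block independently with the same key, so equal ciphertext blocks imply equal plaintext blocks.
C[1] = C[2] = E1, so P[1] = P[2].
C[3] = C[4] = C[5] = 98, so P[3] = P[4] = P[5].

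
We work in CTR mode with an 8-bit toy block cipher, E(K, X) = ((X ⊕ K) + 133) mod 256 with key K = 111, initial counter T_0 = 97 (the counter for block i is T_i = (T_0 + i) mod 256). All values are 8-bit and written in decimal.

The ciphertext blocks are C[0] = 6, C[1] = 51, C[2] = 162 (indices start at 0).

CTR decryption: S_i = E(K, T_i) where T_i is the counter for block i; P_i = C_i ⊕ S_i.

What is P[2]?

P[2]: T = 99, S = E(K, T) = 145; 162 ⊕ 145 = 51.

P[2] = 51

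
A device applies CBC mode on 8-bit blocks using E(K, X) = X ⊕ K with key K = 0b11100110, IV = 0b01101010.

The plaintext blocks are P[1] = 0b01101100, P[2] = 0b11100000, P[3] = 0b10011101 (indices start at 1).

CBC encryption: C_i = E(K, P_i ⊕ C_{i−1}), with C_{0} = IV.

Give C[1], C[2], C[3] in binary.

C[1] = 0b11100000, C[2] = 0b11100110, C[3] = 0b10011101

C[1]: P[1] ⊕ 0b01101010 = 0b00000110; E(K, 0b00000110) = 0b11100000.
C[2]: P[2] ⊕ 0b11100000 = 0b00000000; E(K, 0b00000000) = 0b11100110.
C[3]: P[3] ⊕ 0b11100110 = 0b01111011; E(K, 0b01111011) = 0b10011101.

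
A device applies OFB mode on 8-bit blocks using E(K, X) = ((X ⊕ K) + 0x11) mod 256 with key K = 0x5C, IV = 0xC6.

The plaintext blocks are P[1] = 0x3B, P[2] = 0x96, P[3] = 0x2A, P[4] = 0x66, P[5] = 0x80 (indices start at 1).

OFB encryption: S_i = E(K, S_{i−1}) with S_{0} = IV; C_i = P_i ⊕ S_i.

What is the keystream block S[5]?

C[1]: S = E(K, 0xC6) = 0xAB; 0x3B ⊕ 0xAB = 0x90.
C[2]: S = E(K, 0xAB) = 0x08; 0x96 ⊕ 0x08 = 0x9E.
C[3]: S = E(K, 0x08) = 0x65; 0x2A ⊕ 0x65 = 0x4F.
C[4]: S = E(K, 0x65) = 0x4A; 0x66 ⊕ 0x4A = 0x2C.
C[5]: S = E(K, 0x4A) = 0x27; 0x80 ⊕ 0x27 = 0xA7.
So S[5] = 0x27.

0x27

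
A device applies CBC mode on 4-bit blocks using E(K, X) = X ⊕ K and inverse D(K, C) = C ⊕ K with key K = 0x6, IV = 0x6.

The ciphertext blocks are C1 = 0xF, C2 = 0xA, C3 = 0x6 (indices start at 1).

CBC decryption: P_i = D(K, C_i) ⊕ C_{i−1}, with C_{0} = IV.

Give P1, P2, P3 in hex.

P1 = 0xF, P2 = 0x3, P3 = 0xA

P1: D(K, 0xF) = 0x9; 0x9 ⊕ 0x6 = 0xF.
P2: D(K, 0xA) = 0xC; 0xC ⊕ 0xF = 0x3.
P3: D(K, 0x6) = 0x0; 0x0 ⊕ 0xA = 0xA.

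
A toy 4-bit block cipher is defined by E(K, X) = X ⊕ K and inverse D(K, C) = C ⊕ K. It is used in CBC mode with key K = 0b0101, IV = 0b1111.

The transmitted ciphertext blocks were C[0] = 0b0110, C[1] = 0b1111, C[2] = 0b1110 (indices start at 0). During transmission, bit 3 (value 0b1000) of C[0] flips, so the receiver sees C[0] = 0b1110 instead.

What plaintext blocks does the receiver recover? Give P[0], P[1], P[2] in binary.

P[0] = 0b0100, P[1] = 0b0100, P[2] = 0b0100

CBC decryption: P_i = D(K, C_i) ⊕ C_{i−1}, with C_{−1} = IV.
Only C[0] changed, to 0b1110. In CBC, a change in C_i garbles P_i and flips the same bit in P_{i+1}. Decrypting the received ciphertext:
P[0]: D(K, 0b1110) = 0b1011; 0b1011 ⊕ 0b1111 = 0b0100.
P[1]: D(K, 0b1111) = 0b1010; 0b1010 ⊕ 0b1110 = 0b0100.
P[2]: D(K, 0b1110) = 0b1011; 0b1011 ⊕ 0b1111 = 0b0100.
Blocks that differ from the original plaintext: P[0], P[1].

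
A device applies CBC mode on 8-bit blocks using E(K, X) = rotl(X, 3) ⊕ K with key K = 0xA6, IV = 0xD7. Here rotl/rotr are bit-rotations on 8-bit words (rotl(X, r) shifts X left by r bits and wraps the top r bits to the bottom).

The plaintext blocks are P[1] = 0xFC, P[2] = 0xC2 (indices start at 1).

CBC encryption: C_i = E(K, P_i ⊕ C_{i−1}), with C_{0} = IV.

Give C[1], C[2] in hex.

C[1]: P[1] ⊕ 0xD7 = 0x2B; E(K, 0x2B) = 0xFF.
C[2]: P[2] ⊕ 0xFF = 0x3D; E(K, 0x3D) = 0x4F.

C[1] = 0xFF, C[2] = 0x4F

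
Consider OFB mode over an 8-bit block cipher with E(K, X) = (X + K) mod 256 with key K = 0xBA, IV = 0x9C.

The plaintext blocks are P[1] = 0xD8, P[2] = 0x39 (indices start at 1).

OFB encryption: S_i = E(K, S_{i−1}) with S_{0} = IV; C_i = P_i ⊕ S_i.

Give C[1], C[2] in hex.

C[1] = 0x8E, C[2] = 0x29

C[1]: S = E(K, 0x9C) = 0x56; 0xD8 ⊕ 0x56 = 0x8E.
C[2]: S = E(K, 0x56) = 0x10; 0x39 ⊕ 0x10 = 0x29.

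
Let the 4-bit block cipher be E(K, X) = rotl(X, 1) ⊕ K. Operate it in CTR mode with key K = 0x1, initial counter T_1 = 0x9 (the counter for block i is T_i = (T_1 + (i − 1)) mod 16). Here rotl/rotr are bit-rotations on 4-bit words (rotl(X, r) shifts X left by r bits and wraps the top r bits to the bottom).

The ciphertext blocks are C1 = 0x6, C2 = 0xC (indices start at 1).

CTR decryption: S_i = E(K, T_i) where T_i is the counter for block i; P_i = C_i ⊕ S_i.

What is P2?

P2: T = 0xA, S = E(K, T) = 0x4; 0xC ⊕ 0x4 = 0x8.

P2 = 0x8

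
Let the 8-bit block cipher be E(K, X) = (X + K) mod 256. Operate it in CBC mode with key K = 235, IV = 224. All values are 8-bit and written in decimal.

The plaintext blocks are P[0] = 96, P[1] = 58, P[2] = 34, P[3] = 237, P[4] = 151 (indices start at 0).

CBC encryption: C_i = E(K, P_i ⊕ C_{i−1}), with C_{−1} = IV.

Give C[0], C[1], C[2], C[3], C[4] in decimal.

C[0]: P[0] ⊕ 224 = 128; E(K, 128) = 107.
C[1]: P[1] ⊕ 107 = 81; E(K, 81) = 60.
C[2]: P[2] ⊕ 60 = 30; E(K, 30) = 9.
C[3]: P[3] ⊕ 9 = 228; E(K, 228) = 207.
C[4]: P[4] ⊕ 207 = 88; E(K, 88) = 67.

C[0] = 107, C[1] = 60, C[2] = 9, C[3] = 207, C[4] = 67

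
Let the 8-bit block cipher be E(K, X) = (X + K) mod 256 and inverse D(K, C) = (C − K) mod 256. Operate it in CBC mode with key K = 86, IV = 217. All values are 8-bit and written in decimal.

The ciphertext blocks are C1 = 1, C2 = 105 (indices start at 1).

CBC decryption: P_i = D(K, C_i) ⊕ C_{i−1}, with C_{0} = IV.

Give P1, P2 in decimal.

P1: D(K, 1) = 171; 171 ⊕ 217 = 114.
P2: D(K, 105) = 19; 19 ⊕ 1 = 18.

P1 = 114, P2 = 18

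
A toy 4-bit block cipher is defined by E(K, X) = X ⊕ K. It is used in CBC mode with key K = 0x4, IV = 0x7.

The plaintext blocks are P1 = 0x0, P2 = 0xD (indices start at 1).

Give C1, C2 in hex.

CBC encryption: C_i = E(K, P_i ⊕ C_{i−1}), with C_{0} = IV.
C1: P1 ⊕ 0x7 = 0x7; E(K, 0x7) = 0x3.
C2: P2 ⊕ 0x3 = 0xE; E(K, 0xE) = 0xA.

C1 = 0x3, C2 = 0xA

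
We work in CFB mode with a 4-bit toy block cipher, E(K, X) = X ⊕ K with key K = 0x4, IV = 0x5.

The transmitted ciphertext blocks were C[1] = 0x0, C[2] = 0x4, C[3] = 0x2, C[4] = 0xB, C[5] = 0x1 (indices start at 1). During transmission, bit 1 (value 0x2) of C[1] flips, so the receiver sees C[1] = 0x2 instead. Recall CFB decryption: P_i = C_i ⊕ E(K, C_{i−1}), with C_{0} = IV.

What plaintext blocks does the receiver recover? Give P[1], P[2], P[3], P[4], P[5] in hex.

P[1] = 0x3, P[2] = 0x2, P[3] = 0x2, P[4] = 0xD, P[5] = 0xE

Only C[1] changed, to 0x2. In CFB, a change in C_i flips the same bit in P_i and garbles P_{i+1}. Decrypting the received ciphertext:
P[1]: E(K, 0x5) = 0x1; 0x2 ⊕ 0x1 = 0x3.
P[2]: E(K, 0x2) = 0x6; 0x4 ⊕ 0x6 = 0x2.
P[3]: E(K, 0x4) = 0x0; 0x2 ⊕ 0x0 = 0x2.
P[4]: E(K, 0x2) = 0x6; 0xB ⊕ 0x6 = 0xD.
P[5]: E(K, 0xB) = 0xF; 0x1 ⊕ 0xF = 0xE.
Blocks that differ from the original plaintext: P[1], P[2].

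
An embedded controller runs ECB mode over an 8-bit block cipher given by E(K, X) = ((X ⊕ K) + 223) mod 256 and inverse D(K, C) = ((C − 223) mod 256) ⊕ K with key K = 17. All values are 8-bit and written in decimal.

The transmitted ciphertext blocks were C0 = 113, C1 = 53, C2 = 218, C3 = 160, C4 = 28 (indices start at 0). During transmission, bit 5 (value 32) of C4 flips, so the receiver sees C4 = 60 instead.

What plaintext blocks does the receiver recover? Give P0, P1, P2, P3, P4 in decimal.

P0 = 131, P1 = 71, P2 = 234, P3 = 208, P4 = 76

ECB decryption: P_i = D(K, C_i).
Only C4 changed, to 60. In ECB, a change in C_i affects only P_i. Decrypting the received ciphertext:
P0: D(K, 113) = 131.
P1: D(K, 53) = 71.
P2: D(K, 218) = 234.
P3: D(K, 160) = 208.
P4: D(K, 60) = 76.
Blocks that differ from the original plaintext: P4.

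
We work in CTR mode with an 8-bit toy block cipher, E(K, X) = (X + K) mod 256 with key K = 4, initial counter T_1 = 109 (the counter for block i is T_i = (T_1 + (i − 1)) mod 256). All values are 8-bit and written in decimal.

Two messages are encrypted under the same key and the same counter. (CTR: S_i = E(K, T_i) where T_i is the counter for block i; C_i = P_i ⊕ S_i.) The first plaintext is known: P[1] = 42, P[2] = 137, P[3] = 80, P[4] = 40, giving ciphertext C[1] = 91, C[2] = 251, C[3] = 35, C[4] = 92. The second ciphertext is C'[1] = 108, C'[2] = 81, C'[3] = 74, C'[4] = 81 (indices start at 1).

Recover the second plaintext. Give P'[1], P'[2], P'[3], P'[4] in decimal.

In CTR with a reused counter, both messages share the same keystream S_i, so C_i ⊕ C'_i = P_i ⊕ P'_i and thus P'_i = P_i ⊕ C_i ⊕ C'_i.
P'[1]: 42 ⊕ 91 ⊕ 108 = 29.
P'[2]: 137 ⊕ 251 ⊕ 81 = 35.
P'[3]: 80 ⊕ 35 ⊕ 74 = 57.
P'[4]: 40 ⊕ 92 ⊕ 81 = 37.

P'[1] = 29, P'[2] = 35, P'[3] = 57, P'[4] = 37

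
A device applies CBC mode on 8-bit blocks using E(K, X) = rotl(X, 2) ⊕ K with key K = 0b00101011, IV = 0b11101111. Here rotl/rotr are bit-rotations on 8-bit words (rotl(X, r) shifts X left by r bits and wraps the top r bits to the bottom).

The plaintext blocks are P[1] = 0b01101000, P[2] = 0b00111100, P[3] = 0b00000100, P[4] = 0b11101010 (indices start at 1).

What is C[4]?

C[4] = 0b10011100

CBC encryption: C_i = E(K, P_i ⊕ C_{i−1}), with C_{0} = IV.
C[1]: P[1] ⊕ 0b11101111 = 0b10000111; E(K, 0b10000111) = 0b00110101.
C[2]: P[2] ⊕ 0b00110101 = 0b00001001; E(K, 0b00001001) = 0b00001111.
C[3]: P[3] ⊕ 0b00001111 = 0b00001011; E(K, 0b00001011) = 0b00000111.
C[4]: P[4] ⊕ 0b00000111 = 0b11101101; E(K, 0b11101101) = 0b10011100.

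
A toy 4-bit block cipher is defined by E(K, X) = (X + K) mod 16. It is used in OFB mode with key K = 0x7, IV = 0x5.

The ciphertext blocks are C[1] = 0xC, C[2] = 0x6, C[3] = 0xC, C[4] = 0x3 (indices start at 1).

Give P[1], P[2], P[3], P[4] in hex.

OFB decryption: S_i = E(K, S_{i−1}) with S_{0} = IV; P_i = C_i ⊕ S_i.
P[1]: S = E(K, 0x5) = 0xC; 0xC ⊕ 0xC = 0x0.
P[2]: S = E(K, 0xC) = 0x3; 0x6 ⊕ 0x3 = 0x5.
P[3]: S = E(K, 0x3) = 0xA; 0xC ⊕ 0xA = 0x6.
P[4]: S = E(K, 0xA) = 0x1; 0x3 ⊕ 0x1 = 0x2.

P[1] = 0x0, P[2] = 0x5, P[3] = 0x6, P[4] = 0x2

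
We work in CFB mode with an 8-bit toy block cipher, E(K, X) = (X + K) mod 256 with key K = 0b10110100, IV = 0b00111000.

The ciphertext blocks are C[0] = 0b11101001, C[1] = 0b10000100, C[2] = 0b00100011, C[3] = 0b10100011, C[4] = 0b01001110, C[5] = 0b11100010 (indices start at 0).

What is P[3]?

P[3] = 0b01110100

CFB decryption: P_i = C_i ⊕ E(K, C_{i−1}), with C_{−1} = IV.
P[3]: E(K, 0b00100011) = 0b11010111; 0b10100011 ⊕ 0b11010111 = 0b01110100.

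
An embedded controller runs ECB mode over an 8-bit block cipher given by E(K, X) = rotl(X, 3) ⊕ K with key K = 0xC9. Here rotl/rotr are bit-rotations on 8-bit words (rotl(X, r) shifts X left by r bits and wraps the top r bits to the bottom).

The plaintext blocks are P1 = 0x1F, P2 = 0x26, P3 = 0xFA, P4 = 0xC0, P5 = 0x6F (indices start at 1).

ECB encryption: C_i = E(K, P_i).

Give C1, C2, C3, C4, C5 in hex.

C1 = 0x31, C2 = 0xF8, C3 = 0x1E, C4 = 0xCF, C5 = 0xB2

C1: E(K, 0x1F) = 0x31.
C2: E(K, 0x26) = 0xF8.
C3: E(K, 0xFA) = 0x1E.
C4: E(K, 0xC0) = 0xCF.
C5: E(K, 0x6F) = 0xB2.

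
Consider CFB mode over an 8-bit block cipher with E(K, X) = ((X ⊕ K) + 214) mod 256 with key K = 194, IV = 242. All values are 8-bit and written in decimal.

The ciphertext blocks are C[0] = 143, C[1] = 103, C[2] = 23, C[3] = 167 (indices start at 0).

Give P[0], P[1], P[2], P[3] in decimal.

CFB decryption: P_i = C_i ⊕ E(K, C_{i−1}), with C_{−1} = IV.
P[0]: E(K, 242) = 6; 143 ⊕ 6 = 137.
P[1]: E(K, 143) = 35; 103 ⊕ 35 = 68.
P[2]: E(K, 103) = 123; 23 ⊕ 123 = 108.
P[3]: E(K, 23) = 171; 167 ⊕ 171 = 12.

P[0] = 137, P[1] = 68, P[2] = 108, P[3] = 12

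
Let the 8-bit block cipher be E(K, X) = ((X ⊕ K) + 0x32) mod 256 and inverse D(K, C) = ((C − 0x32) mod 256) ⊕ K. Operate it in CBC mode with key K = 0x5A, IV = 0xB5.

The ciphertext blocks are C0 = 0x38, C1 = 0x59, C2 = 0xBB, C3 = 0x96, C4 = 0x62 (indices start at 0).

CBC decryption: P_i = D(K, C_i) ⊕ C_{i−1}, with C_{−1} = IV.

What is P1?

P1: D(K, 0x59) = 0x7D; 0x7D ⊕ 0x38 = 0x45.

P1 = 0x45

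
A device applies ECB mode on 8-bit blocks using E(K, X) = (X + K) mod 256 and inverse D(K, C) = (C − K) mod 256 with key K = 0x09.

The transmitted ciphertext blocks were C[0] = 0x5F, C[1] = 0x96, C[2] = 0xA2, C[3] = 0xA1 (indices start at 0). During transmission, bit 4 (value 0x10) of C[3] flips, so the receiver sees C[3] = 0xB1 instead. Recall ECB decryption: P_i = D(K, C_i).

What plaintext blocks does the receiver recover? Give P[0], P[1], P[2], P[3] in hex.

P[0] = 0x56, P[1] = 0x8D, P[2] = 0x99, P[3] = 0xA8

Only C[3] changed, to 0xB1. In ECB, a change in C_i affects only P_i. Decrypting the received ciphertext:
P[0]: D(K, 0x5F) = 0x56.
P[1]: D(K, 0x96) = 0x8D.
P[2]: D(K, 0xA2) = 0x99.
P[3]: D(K, 0xB1) = 0xA8.
Blocks that differ from the original plaintext: P[3].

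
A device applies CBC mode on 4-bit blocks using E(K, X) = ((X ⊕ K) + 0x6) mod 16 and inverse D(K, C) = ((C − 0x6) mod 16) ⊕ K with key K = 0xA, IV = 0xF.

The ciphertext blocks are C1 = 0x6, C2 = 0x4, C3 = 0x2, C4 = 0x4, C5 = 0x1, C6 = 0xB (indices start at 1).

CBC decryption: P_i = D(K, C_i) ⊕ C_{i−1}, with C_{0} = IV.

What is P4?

P4 = 0x6

P4: D(K, 0x4) = 0x4; 0x4 ⊕ 0x2 = 0x6.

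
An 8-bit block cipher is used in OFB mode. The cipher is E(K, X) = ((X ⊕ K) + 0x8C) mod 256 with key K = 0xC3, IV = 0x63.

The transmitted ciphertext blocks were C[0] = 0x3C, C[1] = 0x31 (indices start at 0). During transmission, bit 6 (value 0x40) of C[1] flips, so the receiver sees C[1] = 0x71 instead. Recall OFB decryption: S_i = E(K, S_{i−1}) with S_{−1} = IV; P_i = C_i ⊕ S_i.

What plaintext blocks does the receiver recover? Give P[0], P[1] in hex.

Only C[1] changed, to 0x71. In OFB, a change in C_i flips the same bit in P_i only; the keystream is unaffected. Decrypting the received ciphertext:
P[0]: S = E(K, 0x63) = 0x2C; 0x3C ⊕ 0x2C = 0x10.
P[1]: S = E(K, 0x2C) = 0x7B; 0x71 ⊕ 0x7B = 0x0A.
Blocks that differ from the original plaintext: P[1].

P[0] = 0x10, P[1] = 0x0A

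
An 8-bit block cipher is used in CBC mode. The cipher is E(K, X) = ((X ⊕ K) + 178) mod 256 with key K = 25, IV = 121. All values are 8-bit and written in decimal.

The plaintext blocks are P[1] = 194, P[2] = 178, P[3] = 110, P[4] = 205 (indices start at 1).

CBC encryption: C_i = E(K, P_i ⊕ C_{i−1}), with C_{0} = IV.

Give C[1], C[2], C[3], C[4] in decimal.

C[1] = 84, C[2] = 177, C[3] = 120, C[4] = 94

C[1]: P[1] ⊕ 121 = 187; E(K, 187) = 84.
C[2]: P[2] ⊕ 84 = 230; E(K, 230) = 177.
C[3]: P[3] ⊕ 177 = 223; E(K, 223) = 120.
C[4]: P[4] ⊕ 120 = 181; E(K, 181) = 94.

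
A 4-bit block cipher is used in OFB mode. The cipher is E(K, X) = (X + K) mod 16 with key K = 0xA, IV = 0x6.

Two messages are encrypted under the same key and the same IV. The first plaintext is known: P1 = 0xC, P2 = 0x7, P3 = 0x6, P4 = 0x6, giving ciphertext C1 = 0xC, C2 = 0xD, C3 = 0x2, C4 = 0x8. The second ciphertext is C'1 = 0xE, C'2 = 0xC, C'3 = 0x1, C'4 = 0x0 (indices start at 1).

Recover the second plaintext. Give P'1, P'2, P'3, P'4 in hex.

In OFB with a reused IV, both messages share the same keystream S_i, so C_i ⊕ C'_i = P_i ⊕ P'_i and thus P'_i = P_i ⊕ C_i ⊕ C'_i.
P'1: 0xC ⊕ 0xC ⊕ 0xE = 0xE.
P'2: 0x7 ⊕ 0xD ⊕ 0xC = 0x6.
P'3: 0x6 ⊕ 0x2 ⊕ 0x1 = 0x5.
P'4: 0x6 ⊕ 0x8 ⊕ 0x0 = 0xE.

P'1 = 0xE, P'2 = 0x6, P'3 = 0x5, P'4 = 0xE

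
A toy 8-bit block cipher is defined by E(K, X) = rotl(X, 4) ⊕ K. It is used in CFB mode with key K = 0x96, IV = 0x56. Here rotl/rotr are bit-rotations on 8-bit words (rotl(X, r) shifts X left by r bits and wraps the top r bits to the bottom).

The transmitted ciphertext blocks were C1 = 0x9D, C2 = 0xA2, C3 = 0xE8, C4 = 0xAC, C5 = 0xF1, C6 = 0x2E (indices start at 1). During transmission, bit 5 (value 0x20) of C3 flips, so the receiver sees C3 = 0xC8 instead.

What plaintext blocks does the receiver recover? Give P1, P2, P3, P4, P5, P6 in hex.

P1 = 0x6E, P2 = 0xED, P3 = 0x74, P4 = 0xB6, P5 = 0xAD, P6 = 0xA7

CFB decryption: P_i = C_i ⊕ E(K, C_{i−1}), with C_{0} = IV.
Only C3 changed, to 0xC8. In CFB, a change in C_i flips the same bit in P_i and garbles P_{i+1}. Decrypting the received ciphertext:
P1: E(K, 0x56) = 0xF3; 0x9D ⊕ 0xF3 = 0x6E.
P2: E(K, 0x9D) = 0x4F; 0xA2 ⊕ 0x4F = 0xED.
P3: E(K, 0xA2) = 0xBC; 0xC8 ⊕ 0xBC = 0x74.
P4: E(K, 0xC8) = 0x1A; 0xAC ⊕ 0x1A = 0xB6.
P5: E(K, 0xAC) = 0x5C; 0xF1 ⊕ 0x5C = 0xAD.
P6: E(K, 0xF1) = 0x89; 0x2E ⊕ 0x89 = 0xA7.
Blocks that differ from the original plaintext: P3, P4.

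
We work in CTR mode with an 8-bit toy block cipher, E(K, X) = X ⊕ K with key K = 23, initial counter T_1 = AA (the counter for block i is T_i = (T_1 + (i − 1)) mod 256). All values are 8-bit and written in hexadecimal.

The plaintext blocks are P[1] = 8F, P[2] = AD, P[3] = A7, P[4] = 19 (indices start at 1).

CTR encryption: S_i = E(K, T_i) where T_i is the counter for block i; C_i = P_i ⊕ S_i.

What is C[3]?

C[1]: T = AA, S = E(K, T) = 89; 8F ⊕ 89 = 06.
C[2]: T = AB, S = E(K, T) = 88; AD ⊕ 88 = 25.
C[3]: T = AC, S = E(K, T) = 8F; A7 ⊕ 8F = 28.

C[3] = 28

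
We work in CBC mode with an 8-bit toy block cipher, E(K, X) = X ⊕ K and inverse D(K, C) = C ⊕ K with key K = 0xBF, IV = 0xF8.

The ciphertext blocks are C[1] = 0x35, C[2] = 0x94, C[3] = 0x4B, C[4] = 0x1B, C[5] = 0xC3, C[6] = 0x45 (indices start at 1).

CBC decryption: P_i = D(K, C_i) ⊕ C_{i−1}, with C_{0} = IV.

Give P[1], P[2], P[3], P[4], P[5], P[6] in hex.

P[1]: D(K, 0x35) = 0x8A; 0x8A ⊕ 0xF8 = 0x72.
P[2]: D(K, 0x94) = 0x2B; 0x2B ⊕ 0x35 = 0x1E.
P[3]: D(K, 0x4B) = 0xF4; 0xF4 ⊕ 0x94 = 0x60.
P[4]: D(K, 0x1B) = 0xA4; 0xA4 ⊕ 0x4B = 0xEF.
P[5]: D(K, 0xC3) = 0x7C; 0x7C ⊕ 0x1B = 0x67.
P[6]: D(K, 0x45) = 0xFA; 0xFA ⊕ 0xC3 = 0x39.

P[1] = 0x72, P[2] = 0x1E, P[3] = 0x60, P[4] = 0xEF, P[5] = 0x67, P[6] = 0x39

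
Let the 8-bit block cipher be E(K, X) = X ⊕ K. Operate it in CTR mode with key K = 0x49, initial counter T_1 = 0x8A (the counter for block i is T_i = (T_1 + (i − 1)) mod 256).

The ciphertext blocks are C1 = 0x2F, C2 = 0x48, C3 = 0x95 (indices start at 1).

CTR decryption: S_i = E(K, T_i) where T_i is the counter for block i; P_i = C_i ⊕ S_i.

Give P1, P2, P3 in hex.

P1 = 0xEC, P2 = 0x8A, P3 = 0x50

P1: T = 0x8A, S = E(K, T) = 0xC3; 0x2F ⊕ 0xC3 = 0xEC.
P2: T = 0x8B, S = E(K, T) = 0xC2; 0x48 ⊕ 0xC2 = 0x8A.
P3: T = 0x8C, S = E(K, T) = 0xC5; 0x95 ⊕ 0xC5 = 0x50.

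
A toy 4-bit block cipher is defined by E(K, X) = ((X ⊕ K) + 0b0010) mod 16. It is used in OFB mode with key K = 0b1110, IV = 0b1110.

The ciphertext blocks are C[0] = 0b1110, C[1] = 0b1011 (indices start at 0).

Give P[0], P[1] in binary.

P[0] = 0b1100, P[1] = 0b0101

OFB decryption: S_i = E(K, S_{i−1}) with S_{−1} = IV; P_i = C_i ⊕ S_i.
P[0]: S = E(K, 0b1110) = 0b0010; 0b1110 ⊕ 0b0010 = 0b1100.
P[1]: S = E(K, 0b0010) = 0b1110; 0b1011 ⊕ 0b1110 = 0b0101.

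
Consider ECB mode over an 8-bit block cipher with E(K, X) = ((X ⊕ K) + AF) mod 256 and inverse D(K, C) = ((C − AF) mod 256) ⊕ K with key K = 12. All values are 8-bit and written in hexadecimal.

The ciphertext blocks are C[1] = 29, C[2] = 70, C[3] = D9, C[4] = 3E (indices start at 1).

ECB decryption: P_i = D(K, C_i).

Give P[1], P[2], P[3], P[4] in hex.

P[1]: D(K, 29) = 68.
P[2]: D(K, 70) = D3.
P[3]: D(K, D9) = 38.
P[4]: D(K, 3E) = 9D.

P[1] = 68, P[2] = D3, P[3] = 38, P[4] = 9D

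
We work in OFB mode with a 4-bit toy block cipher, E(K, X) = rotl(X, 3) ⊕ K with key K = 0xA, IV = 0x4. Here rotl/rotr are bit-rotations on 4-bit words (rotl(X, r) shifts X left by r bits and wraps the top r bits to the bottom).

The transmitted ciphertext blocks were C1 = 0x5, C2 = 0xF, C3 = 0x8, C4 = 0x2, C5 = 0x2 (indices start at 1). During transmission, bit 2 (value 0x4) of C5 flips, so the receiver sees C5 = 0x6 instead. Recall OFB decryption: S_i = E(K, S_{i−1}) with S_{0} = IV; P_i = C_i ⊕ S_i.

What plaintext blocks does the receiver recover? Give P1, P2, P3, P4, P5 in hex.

Only C5 changed, to 0x6. In OFB, a change in C_i flips the same bit in P_i only; the keystream is unaffected. Decrypting the received ciphertext:
P1: S = E(K, 0x4) = 0x8; 0x5 ⊕ 0x8 = 0xD.
P2: S = E(K, 0x8) = 0xE; 0xF ⊕ 0xE = 0x1.
P3: S = E(K, 0xE) = 0xD; 0x8 ⊕ 0xD = 0x5.
P4: S = E(K, 0xD) = 0x4; 0x2 ⊕ 0x4 = 0x6.
P5: S = E(K, 0x4) = 0x8; 0x6 ⊕ 0x8 = 0xE.
Blocks that differ from the original plaintext: P5.

P1 = 0xD, P2 = 0x1, P3 = 0x5, P4 = 0x6, P5 = 0xE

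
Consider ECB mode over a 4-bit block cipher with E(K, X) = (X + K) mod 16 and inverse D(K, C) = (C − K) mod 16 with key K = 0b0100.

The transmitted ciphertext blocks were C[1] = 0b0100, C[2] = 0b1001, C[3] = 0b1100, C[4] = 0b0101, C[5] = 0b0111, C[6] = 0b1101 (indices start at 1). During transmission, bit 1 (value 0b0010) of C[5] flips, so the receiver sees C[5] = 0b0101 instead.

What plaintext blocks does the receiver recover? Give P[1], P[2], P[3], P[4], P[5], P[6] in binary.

ECB decryption: P_i = D(K, C_i).
Only C[5] changed, to 0b0101. In ECB, a change in C_i affects only P_i. Decrypting the received ciphertext:
P[1]: D(K, 0b0100) = 0b0000.
P[2]: D(K, 0b1001) = 0b0101.
P[3]: D(K, 0b1100) = 0b1000.
P[4]: D(K, 0b0101) = 0b0001.
P[5]: D(K, 0b0101) = 0b0001.
P[6]: D(K, 0b1101) = 0b1001.
Blocks that differ from the original plaintext: P[5].

P[1] = 0b0000, P[2] = 0b0101, P[3] = 0b1000, P[4] = 0b0001, P[5] = 0b0001, P[6] = 0b1001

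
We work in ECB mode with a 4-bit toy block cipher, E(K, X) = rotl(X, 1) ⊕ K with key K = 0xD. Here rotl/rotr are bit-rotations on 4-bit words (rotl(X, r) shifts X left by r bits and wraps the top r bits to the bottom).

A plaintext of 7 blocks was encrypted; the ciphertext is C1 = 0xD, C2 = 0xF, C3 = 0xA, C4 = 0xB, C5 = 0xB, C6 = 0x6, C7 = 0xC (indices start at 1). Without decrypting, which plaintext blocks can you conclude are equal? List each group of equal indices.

ECB encrypts each block independently with the same key, so equal ciphertext blocks imply equal plaintext blocks.
C4 = C5 = 0xB, so P4 = P5.

P4 = P5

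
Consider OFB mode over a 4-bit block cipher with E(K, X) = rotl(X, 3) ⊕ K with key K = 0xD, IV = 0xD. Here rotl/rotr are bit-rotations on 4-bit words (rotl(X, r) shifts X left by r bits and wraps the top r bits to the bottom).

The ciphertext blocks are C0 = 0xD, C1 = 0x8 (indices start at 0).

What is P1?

P1 = 0xC

OFB decryption: S_i = E(K, S_{i−1}) with S_{−1} = IV; P_i = C_i ⊕ S_i.
P0: S = E(K, 0xD) = 0x3; 0xD ⊕ 0x3 = 0xE.
P1: S = E(K, 0x3) = 0x4; 0x8 ⊕ 0x4 = 0xC.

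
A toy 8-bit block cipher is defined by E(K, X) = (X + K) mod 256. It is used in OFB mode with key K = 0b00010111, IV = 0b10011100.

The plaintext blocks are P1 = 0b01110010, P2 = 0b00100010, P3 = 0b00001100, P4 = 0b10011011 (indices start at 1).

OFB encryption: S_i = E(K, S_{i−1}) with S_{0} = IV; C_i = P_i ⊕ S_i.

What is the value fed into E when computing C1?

0b10011100

C1: S = E(K, 0b10011100) = 0b10110011; 0b01110010 ⊕ 0b10110011 = 0b11000001.
So the input to E for block 1 is 0b10011100.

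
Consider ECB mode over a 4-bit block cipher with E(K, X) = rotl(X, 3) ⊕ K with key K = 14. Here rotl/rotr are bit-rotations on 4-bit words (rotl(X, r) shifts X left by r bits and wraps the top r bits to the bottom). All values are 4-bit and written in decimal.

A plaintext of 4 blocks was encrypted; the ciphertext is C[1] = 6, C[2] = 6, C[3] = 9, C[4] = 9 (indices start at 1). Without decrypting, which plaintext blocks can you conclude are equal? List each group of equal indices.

P[1] = P[2]; P[3] = P[4]

ECB encrypts each block independently with the same key, so equal ciphertext blocks imply equal plaintext blocks.
C[1] = C[2] = 6, so P[1] = P[2].
C[3] = C[4] = 9, so P[3] = P[4].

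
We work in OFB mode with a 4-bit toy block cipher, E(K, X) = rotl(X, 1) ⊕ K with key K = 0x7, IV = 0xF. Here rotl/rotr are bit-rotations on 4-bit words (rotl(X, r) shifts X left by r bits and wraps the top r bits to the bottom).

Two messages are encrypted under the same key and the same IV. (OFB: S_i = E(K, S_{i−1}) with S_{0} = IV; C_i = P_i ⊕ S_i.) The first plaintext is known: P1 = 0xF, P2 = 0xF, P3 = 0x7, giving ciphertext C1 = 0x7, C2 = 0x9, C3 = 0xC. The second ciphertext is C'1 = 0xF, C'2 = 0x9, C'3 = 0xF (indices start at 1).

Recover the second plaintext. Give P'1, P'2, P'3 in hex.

In OFB with a reused IV, both messages share the same keystream S_i, so C_i ⊕ C'_i = P_i ⊕ P'_i and thus P'_i = P_i ⊕ C_i ⊕ C'_i.
P'1: 0xF ⊕ 0x7 ⊕ 0xF = 0x7.
P'2: 0xF ⊕ 0x9 ⊕ 0x9 = 0xF.
P'3: 0x7 ⊕ 0xC ⊕ 0xF = 0x4.

P'1 = 0x7, P'2 = 0xF, P'3 = 0x4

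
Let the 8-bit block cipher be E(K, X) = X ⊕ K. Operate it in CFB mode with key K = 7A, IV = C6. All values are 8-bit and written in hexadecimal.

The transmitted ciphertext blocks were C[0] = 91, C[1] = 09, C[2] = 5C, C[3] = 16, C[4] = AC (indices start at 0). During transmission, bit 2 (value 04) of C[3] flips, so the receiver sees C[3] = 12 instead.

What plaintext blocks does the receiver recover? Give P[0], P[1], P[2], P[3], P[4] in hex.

P[0] = 2D, P[1] = E2, P[2] = 2F, P[3] = 34, P[4] = C4

CFB decryption: P_i = C_i ⊕ E(K, C_{i−1}), with C_{−1} = IV.
Only C[3] changed, to 12. In CFB, a change in C_i flips the same bit in P_i and garbles P_{i+1}. Decrypting the received ciphertext:
P[0]: E(K, C6) = BC; 91 ⊕ BC = 2D.
P[1]: E(K, 91) = EB; 09 ⊕ EB = E2.
P[2]: E(K, 09) = 73; 5C ⊕ 73 = 2F.
P[3]: E(K, 5C) = 26; 12 ⊕ 26 = 34.
P[4]: E(K, 12) = 68; AC ⊕ 68 = C4.
Blocks that differ from the original plaintext: P[3], P[4].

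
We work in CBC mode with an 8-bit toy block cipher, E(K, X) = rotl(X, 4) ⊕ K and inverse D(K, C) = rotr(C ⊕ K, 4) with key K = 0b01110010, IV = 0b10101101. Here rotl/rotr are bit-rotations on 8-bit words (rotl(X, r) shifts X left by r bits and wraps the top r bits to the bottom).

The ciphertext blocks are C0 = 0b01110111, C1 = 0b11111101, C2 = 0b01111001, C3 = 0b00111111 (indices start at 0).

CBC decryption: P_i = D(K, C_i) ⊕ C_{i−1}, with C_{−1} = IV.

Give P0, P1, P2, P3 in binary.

P0 = 0b11111101, P1 = 0b10001111, P2 = 0b01001101, P3 = 0b10101101

P0: D(K, 0b01110111) = 0b01010000; 0b01010000 ⊕ 0b10101101 = 0b11111101.
P1: D(K, 0b11111101) = 0b11111000; 0b11111000 ⊕ 0b01110111 = 0b10001111.
P2: D(K, 0b01111001) = 0b10110000; 0b10110000 ⊕ 0b11111101 = 0b01001101.
P3: D(K, 0b00111111) = 0b11010100; 0b11010100 ⊕ 0b01111001 = 0b10101101.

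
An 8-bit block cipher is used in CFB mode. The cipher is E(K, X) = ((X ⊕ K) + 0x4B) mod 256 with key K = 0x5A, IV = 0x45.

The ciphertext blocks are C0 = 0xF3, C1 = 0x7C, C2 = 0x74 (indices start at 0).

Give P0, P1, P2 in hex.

CFB decryption: P_i = C_i ⊕ E(K, C_{i−1}), with C_{−1} = IV.
P0: E(K, 0x45) = 0x6A; 0xF3 ⊕ 0x6A = 0x99.
P1: E(K, 0xF3) = 0xF4; 0x7C ⊕ 0xF4 = 0x88.
P2: E(K, 0x7C) = 0x71; 0x74 ⊕ 0x71 = 0x05.

P0 = 0x99, P1 = 0x88, P2 = 0x05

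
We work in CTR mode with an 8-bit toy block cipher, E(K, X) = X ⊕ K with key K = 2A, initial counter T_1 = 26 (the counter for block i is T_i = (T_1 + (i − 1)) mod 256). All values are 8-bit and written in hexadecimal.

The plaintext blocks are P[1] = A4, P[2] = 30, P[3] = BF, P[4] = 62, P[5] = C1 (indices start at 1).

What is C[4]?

C[4] = 61

CTR encryption: S_i = E(K, T_i) where T_i is the counter for block i; C_i = P_i ⊕ S_i.
C[1]: T = 26, S = E(K, T) = 0C; A4 ⊕ 0C = A8.
C[2]: T = 27, S = E(K, T) = 0D; 30 ⊕ 0D = 3D.
C[3]: T = 28, S = E(K, T) = 02; BF ⊕ 02 = BD.
C[4]: T = 29, S = E(K, T) = 03; 62 ⊕ 03 = 61.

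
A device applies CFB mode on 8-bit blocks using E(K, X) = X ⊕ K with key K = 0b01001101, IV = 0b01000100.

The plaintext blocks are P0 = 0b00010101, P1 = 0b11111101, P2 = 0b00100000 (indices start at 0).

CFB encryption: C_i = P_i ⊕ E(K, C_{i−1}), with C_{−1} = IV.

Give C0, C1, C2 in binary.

C0: E(K, 0b01000100) = 0b00001001; 0b00010101 ⊕ 0b00001001 = 0b00011100.
C1: E(K, 0b00011100) = 0b01010001; 0b11111101 ⊕ 0b01010001 = 0b10101100.
C2: E(K, 0b10101100) = 0b11100001; 0b00100000 ⊕ 0b11100001 = 0b11000001.

C0 = 0b00011100, C1 = 0b10101100, C2 = 0b11000001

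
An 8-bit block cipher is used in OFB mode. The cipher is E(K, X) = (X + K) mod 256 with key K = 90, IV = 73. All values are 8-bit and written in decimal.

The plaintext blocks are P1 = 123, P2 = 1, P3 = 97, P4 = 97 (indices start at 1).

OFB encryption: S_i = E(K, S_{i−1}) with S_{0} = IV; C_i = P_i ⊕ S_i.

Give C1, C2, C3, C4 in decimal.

C1: S = E(K, 73) = 163; 123 ⊕ 163 = 216.
C2: S = E(K, 163) = 253; 1 ⊕ 253 = 252.
C3: S = E(K, 253) = 87; 97 ⊕ 87 = 54.
C4: S = E(K, 87) = 177; 97 ⊕ 177 = 208.

C1 = 216, C2 = 252, C3 = 54, C4 = 208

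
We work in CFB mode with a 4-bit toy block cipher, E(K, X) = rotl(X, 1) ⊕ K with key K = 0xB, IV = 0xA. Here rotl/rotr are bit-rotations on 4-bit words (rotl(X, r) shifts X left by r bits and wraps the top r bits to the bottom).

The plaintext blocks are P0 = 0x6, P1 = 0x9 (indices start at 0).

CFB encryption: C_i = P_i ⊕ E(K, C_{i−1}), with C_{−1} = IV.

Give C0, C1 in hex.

C0: E(K, 0xA) = 0xE; 0x6 ⊕ 0xE = 0x8.
C1: E(K, 0x8) = 0xA; 0x9 ⊕ 0xA = 0x3.

C0 = 0x8, C1 = 0x3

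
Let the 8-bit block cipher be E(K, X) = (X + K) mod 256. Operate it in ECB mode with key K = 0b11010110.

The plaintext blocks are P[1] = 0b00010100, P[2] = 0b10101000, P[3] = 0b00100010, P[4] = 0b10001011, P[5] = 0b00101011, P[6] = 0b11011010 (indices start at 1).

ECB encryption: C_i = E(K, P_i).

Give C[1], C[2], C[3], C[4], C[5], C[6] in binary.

C[1] = 0b11101010, C[2] = 0b01111110, C[3] = 0b11111000, C[4] = 0b01100001, C[5] = 0b00000001, C[6] = 0b10110000

C[1]: E(K, 0b00010100) = 0b11101010.
C[2]: E(K, 0b10101000) = 0b01111110.
C[3]: E(K, 0b00100010) = 0b11111000.
C[4]: E(K, 0b10001011) = 0b01100001.
C[5]: E(K, 0b00101011) = 0b00000001.
C[6]: E(K, 0b11011010) = 0b10110000.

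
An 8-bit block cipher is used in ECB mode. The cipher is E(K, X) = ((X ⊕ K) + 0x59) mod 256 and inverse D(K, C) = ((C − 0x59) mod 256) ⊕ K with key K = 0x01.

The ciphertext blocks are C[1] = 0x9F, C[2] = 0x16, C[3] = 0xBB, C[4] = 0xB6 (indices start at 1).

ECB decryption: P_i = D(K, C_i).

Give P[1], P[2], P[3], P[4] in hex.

P[1] = 0x47, P[2] = 0xBC, P[3] = 0x63, P[4] = 0x5C

P[1]: D(K, 0x9F) = 0x47.
P[2]: D(K, 0x16) = 0xBC.
P[3]: D(K, 0xBB) = 0x63.
P[4]: D(K, 0xB6) = 0x5C.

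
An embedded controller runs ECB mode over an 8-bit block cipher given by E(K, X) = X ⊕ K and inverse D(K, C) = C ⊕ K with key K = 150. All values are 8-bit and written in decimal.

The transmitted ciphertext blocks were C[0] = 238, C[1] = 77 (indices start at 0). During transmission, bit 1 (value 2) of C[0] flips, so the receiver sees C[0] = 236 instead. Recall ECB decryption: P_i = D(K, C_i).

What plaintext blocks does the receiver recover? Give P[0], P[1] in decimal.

P[0] = 122, P[1] = 219

Only C[0] changed, to 236. In ECB, a change in C_i affects only P_i. Decrypting the received ciphertext:
P[0]: D(K, 236) = 122.
P[1]: D(K, 77) = 219.
Blocks that differ from the original plaintext: P[0].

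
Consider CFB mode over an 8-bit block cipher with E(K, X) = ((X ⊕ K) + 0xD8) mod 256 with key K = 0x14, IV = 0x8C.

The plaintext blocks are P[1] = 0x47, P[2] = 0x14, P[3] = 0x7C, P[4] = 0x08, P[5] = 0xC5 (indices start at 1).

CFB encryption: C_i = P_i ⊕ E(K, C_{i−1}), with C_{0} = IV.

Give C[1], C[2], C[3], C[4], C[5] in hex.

C[1] = 0x37, C[2] = 0xEF, C[3] = 0xAF, C[4] = 0x9B, C[5] = 0xA2

C[1]: E(K, 0x8C) = 0x70; 0x47 ⊕ 0x70 = 0x37.
C[2]: E(K, 0x37) = 0xFB; 0x14 ⊕ 0xFB = 0xEF.
C[3]: E(K, 0xEF) = 0xD3; 0x7C ⊕ 0xD3 = 0xAF.
C[4]: E(K, 0xAF) = 0x93; 0x08 ⊕ 0x93 = 0x9B.
C[5]: E(K, 0x9B) = 0x67; 0xC5 ⊕ 0x67 = 0xA2.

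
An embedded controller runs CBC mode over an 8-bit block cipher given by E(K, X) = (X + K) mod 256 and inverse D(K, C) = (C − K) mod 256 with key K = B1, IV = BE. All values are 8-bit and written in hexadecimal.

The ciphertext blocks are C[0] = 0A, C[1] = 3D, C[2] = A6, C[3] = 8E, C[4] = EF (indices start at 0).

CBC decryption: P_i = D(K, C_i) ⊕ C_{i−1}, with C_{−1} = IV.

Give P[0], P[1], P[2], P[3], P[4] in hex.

P[0]: D(K, 0A) = 59; 59 ⊕ BE = E7.
P[1]: D(K, 3D) = 8C; 8C ⊕ 0A = 86.
P[2]: D(K, A6) = F5; F5 ⊕ 3D = C8.
P[3]: D(K, 8E) = DD; DD ⊕ A6 = 7B.
P[4]: D(K, EF) = 3E; 3E ⊕ 8E = B0.

P[0] = E7, P[1] = 86, P[2] = C8, P[3] = 7B, P[4] = B0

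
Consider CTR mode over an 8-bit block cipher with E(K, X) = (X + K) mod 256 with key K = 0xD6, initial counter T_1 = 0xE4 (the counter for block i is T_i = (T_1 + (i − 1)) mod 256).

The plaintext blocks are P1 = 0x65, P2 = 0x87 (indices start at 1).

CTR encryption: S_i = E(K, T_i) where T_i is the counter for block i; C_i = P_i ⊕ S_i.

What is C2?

C2 = 0x3C

C1: T = 0xE4, S = E(K, T) = 0xBA; 0x65 ⊕ 0xBA = 0xDF.
C2: T = 0xE5, S = E(K, T) = 0xBB; 0x87 ⊕ 0xBB = 0x3C.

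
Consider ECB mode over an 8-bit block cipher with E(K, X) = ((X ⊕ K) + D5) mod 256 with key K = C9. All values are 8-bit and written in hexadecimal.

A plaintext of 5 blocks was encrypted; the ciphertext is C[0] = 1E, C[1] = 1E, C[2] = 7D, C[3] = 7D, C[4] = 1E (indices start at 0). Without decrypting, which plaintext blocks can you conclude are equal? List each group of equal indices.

P[0] = P[1] = P[4]; P[2] = P[3]

ECB encrypts each block independently with the same key, so equal ciphertext blocks imply equal plaintext blocks.
C[0] = C[1] = C[4] = 1E, so P[0] = P[1] = P[4].
C[2] = C[3] = 7D, so P[2] = P[3].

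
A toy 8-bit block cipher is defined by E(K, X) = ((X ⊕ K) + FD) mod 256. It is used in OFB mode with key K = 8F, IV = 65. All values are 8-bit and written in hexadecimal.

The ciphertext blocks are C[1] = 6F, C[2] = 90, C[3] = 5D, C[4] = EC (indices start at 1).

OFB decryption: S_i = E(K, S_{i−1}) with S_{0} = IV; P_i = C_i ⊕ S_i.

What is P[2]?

P[2] = F5

P[1]: S = E(K, 65) = E7; 6F ⊕ E7 = 88.
P[2]: S = E(K, E7) = 65; 90 ⊕ 65 = F5.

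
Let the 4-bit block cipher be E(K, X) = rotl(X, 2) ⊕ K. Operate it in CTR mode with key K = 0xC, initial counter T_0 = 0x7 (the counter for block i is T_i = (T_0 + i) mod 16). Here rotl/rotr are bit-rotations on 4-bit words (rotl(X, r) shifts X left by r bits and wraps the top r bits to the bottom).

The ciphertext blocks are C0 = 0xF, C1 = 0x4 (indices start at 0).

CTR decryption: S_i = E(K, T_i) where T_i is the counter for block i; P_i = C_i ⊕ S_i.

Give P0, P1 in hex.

P0: T = 0x7, S = E(K, T) = 0x1; 0xF ⊕ 0x1 = 0xE.
P1: T = 0x8, S = E(K, T) = 0xE; 0x4 ⊕ 0xE = 0xA.

P0 = 0xE, P1 = 0xA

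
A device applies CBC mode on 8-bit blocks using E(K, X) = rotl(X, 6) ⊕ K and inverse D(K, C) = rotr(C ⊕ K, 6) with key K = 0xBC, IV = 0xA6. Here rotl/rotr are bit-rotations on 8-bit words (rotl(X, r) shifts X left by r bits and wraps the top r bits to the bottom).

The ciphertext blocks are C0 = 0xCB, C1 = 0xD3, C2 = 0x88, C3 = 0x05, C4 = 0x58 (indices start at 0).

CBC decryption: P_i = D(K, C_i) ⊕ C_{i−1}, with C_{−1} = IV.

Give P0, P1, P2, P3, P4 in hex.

P0 = 0x7B, P1 = 0x76, P2 = 0x03, P3 = 0x6E, P4 = 0x96

P0: D(K, 0xCB) = 0xDD; 0xDD ⊕ 0xA6 = 0x7B.
P1: D(K, 0xD3) = 0xBD; 0xBD ⊕ 0xCB = 0x76.
P2: D(K, 0x88) = 0xD0; 0xD0 ⊕ 0xD3 = 0x03.
P3: D(K, 0x05) = 0xE6; 0xE6 ⊕ 0x88 = 0x6E.
P4: D(K, 0x58) = 0x93; 0x93 ⊕ 0x05 = 0x96.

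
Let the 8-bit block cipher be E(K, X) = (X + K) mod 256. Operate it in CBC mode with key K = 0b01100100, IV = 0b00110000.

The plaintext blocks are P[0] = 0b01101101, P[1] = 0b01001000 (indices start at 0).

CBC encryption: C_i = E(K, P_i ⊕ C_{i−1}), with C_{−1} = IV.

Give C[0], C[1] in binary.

C[0] = 0b11000001, C[1] = 0b11101101

C[0]: P[0] ⊕ 0b00110000 = 0b01011101; E(K, 0b01011101) = 0b11000001.
C[1]: P[1] ⊕ 0b11000001 = 0b10001001; E(K, 0b10001001) = 0b11101101.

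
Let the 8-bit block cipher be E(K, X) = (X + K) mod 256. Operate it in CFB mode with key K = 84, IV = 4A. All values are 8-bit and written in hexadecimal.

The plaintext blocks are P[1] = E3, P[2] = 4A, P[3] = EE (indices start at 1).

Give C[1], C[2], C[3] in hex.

CFB encryption: C_i = P_i ⊕ E(K, C_{i−1}), with C_{0} = IV.
C[1]: E(K, 4A) = CE; E3 ⊕ CE = 2D.
C[2]: E(K, 2D) = B1; 4A ⊕ B1 = FB.
C[3]: E(K, FB) = 7F; EE ⊕ 7F = 91.

C[1] = 2D, C[2] = FB, C[3] = 91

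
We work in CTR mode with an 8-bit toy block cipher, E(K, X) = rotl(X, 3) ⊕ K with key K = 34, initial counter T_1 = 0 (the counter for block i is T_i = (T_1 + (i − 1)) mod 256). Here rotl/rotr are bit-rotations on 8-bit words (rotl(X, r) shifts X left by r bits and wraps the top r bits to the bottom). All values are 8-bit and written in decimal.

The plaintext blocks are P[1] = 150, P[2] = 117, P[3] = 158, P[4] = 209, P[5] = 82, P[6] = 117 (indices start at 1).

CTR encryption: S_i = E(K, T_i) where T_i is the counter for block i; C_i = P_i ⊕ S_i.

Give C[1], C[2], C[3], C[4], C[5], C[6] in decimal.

C[1] = 180, C[2] = 95, C[3] = 172, C[4] = 235, C[5] = 80, C[6] = 127

C[1]: T = 0, S = E(K, T) = 34; 150 ⊕ 34 = 180.
C[2]: T = 1, S = E(K, T) = 42; 117 ⊕ 42 = 95.
C[3]: T = 2, S = E(K, T) = 50; 158 ⊕ 50 = 172.
C[4]: T = 3, S = E(K, T) = 58; 209 ⊕ 58 = 235.
C[5]: T = 4, S = E(K, T) = 2; 82 ⊕ 2 = 80.
C[6]: T = 5, S = E(K, T) = 10; 117 ⊕ 10 = 127.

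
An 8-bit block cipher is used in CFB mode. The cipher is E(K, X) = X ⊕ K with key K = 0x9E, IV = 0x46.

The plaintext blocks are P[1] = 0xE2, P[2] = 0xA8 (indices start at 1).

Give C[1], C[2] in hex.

C[1] = 0x3A, C[2] = 0x0C

CFB encryption: C_i = P_i ⊕ E(K, C_{i−1}), with C_{0} = IV.
C[1]: E(K, 0x46) = 0xD8; 0xE2 ⊕ 0xD8 = 0x3A.
C[2]: E(K, 0x3A) = 0xA4; 0xA8 ⊕ 0xA4 = 0x0C.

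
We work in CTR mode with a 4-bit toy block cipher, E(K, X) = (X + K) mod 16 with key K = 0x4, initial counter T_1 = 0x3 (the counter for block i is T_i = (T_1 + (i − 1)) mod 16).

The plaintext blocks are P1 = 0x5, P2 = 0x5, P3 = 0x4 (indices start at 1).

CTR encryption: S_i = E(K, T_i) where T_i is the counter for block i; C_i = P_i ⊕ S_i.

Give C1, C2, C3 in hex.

C1 = 0x2, C2 = 0xD, C3 = 0xD

C1: T = 0x3, S = E(K, T) = 0x7; 0x5 ⊕ 0x7 = 0x2.
C2: T = 0x4, S = E(K, T) = 0x8; 0x5 ⊕ 0x8 = 0xD.
C3: T = 0x5, S = E(K, T) = 0x9; 0x4 ⊕ 0x9 = 0xD.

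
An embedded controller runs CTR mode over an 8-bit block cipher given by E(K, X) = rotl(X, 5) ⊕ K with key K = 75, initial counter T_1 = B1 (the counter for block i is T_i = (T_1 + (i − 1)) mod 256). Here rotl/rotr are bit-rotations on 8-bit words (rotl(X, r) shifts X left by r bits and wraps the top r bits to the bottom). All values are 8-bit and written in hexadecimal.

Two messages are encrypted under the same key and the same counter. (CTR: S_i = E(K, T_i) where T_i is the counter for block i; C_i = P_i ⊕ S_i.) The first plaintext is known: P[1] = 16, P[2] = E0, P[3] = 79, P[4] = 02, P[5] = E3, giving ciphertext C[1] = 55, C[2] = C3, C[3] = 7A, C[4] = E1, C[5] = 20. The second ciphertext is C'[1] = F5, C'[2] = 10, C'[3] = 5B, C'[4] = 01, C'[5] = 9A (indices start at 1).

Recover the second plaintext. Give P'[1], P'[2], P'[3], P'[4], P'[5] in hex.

In CTR with a reused counter, both messages share the same keystream S_i, so C_i ⊕ C'_i = P_i ⊕ P'_i and thus P'_i = P_i ⊕ C_i ⊕ C'_i.
P'[1]: 16 ⊕ 55 ⊕ F5 = B6.
P'[2]: E0 ⊕ C3 ⊕ 10 = 33.
P'[3]: 79 ⊕ 7A ⊕ 5B = 58.
P'[4]: 02 ⊕ E1 ⊕ 01 = E2.
P'[5]: E3 ⊕ 20 ⊕ 9A = 59.

P'[1] = B6, P'[2] = 33, P'[3] = 58, P'[4] = E2, P'[5] = 59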